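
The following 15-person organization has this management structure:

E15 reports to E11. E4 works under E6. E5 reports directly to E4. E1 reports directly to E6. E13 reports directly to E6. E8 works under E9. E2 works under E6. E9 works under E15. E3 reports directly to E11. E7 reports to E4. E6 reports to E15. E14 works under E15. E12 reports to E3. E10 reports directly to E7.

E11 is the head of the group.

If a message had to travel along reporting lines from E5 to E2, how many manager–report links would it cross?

E5 is 2 levels below E6, and E2 is 1 level below E6 (their lowest common manager). The shortest path runs up from E5 to E6 and back down to E2: 2 + 1 = 3 links.

3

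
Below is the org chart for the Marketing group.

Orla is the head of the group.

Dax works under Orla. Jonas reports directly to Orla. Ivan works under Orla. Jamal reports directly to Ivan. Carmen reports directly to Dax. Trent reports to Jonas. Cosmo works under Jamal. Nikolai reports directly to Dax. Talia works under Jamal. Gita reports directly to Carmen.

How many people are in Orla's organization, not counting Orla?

10

Orla directly manages Dax, Jonas, Ivan. Under Dax: Nikolai, Carmen, Gita (3). Under Jonas: Trent (1). Under Ivan: Jamal, Talia, Cosmo (3). So Orla's organization is 3 direct reports plus everyone under them: 4 + 2 + 4 = 10.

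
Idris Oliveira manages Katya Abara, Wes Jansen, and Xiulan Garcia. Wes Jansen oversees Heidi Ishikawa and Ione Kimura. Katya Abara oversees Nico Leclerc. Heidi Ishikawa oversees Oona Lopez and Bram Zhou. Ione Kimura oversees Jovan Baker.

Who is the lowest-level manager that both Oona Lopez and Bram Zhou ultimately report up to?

Oona Lopez's chain of managers is Heidi Ishikawa, Wes Jansen, Idris Oliveira. Bram Zhou's chain of managers is Heidi Ishikawa, Wes Jansen, Idris Oliveira. The first manager that appears in both chains is Heidi Ishikawa.

Heidi Ishikawa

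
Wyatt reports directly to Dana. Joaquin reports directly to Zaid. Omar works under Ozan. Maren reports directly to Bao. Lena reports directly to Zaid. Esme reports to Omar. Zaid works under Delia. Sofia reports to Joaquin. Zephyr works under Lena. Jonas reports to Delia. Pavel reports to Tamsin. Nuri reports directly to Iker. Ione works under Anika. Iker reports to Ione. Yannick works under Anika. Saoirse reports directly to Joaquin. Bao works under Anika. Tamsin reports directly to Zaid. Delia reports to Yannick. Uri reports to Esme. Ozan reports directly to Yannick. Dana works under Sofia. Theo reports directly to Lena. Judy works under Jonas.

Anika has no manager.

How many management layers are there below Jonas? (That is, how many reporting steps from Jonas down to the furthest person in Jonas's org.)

The longest chain under Jonas runs Jonas → Judy, which is 1 level below Jonas.

1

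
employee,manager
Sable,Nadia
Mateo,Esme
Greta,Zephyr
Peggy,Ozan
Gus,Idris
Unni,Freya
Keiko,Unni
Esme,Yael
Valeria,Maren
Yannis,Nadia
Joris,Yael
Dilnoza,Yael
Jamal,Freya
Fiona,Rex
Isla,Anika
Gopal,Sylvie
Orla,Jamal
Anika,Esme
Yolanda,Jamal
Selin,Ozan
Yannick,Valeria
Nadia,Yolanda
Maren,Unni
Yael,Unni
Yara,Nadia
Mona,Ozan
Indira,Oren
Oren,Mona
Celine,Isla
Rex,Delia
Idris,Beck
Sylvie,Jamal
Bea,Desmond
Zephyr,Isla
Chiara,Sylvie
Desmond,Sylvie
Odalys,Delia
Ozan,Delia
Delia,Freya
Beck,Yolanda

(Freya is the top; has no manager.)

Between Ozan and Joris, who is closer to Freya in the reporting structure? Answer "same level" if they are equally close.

Ozan is 2 levels below Freya; Joris is 3. Ozan is higher.

Ozan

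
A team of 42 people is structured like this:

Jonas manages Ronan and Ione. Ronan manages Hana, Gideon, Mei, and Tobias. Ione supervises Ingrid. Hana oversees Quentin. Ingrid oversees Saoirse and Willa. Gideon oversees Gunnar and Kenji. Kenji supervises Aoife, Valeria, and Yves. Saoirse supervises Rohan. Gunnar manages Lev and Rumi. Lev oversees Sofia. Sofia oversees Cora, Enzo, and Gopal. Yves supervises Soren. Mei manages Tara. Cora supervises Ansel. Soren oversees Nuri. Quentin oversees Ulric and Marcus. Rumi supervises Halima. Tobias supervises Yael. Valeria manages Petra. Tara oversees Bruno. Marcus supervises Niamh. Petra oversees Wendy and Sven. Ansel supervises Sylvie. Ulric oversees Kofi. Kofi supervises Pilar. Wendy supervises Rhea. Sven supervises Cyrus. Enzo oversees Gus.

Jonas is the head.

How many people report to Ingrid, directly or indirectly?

Ingrid directly manages Willa, Saoirse. Willa has no reports. Under Saoirse: Rohan (1). So Ingrid's organization is 2 direct reports plus everyone under them: 1 + 2 = 3.

3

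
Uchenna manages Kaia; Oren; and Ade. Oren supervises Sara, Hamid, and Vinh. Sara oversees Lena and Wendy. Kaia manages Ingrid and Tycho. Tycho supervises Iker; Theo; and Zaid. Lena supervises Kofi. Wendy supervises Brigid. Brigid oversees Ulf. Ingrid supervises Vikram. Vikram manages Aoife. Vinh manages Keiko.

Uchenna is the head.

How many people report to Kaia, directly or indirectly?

7

Kaia directly manages Tycho, Ingrid. Under Tycho: Iker, Zaid, Theo (3). Under Ingrid: Vikram, Aoife (2). So Kaia's organization is 2 direct reports plus everyone under them: 4 + 3 = 7.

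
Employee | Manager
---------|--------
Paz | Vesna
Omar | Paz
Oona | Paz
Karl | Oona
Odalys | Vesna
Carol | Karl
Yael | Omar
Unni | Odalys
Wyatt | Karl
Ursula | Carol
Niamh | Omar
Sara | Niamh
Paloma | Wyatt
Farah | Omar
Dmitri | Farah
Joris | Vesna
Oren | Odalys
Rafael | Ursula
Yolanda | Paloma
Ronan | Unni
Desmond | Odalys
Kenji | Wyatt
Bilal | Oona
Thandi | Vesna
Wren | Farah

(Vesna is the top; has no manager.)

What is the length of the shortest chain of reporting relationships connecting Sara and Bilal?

Sara is 3 levels below Paz, and Bilal is 2 levels below Paz (their lowest common manager). The shortest path runs up from Sara to Paz and back down to Bilal: 3 + 2 = 5 links.

5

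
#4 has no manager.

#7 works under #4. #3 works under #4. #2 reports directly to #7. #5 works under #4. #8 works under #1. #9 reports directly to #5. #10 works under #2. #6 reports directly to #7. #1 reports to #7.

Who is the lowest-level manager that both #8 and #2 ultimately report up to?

#8's chain of managers is #1, #7, #4. #2's chain of managers is #7, #4. The first manager that appears in both chains is #7.

#7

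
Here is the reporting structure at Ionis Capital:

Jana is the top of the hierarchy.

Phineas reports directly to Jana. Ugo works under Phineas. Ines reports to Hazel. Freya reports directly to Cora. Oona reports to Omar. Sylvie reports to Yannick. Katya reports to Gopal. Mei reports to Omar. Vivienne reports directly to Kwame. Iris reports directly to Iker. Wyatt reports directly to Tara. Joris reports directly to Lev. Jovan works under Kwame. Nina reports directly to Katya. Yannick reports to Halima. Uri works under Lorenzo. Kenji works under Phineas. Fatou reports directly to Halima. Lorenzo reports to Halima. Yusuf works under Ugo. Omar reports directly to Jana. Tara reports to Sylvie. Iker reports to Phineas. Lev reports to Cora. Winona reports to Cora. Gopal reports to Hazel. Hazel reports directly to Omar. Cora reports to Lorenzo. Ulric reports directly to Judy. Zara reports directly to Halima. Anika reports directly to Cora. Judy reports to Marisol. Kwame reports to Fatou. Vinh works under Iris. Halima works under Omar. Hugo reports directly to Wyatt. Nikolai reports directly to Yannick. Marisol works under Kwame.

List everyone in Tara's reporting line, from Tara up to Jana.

Tara reports to Sylvie. Sylvie reports to Yannick. Yannick reports to Halima. Halima reports to Omar. Omar reports to Jana. Jana is at the top.

Tara -> Sylvie -> Yannick -> Halima -> Omar -> Jana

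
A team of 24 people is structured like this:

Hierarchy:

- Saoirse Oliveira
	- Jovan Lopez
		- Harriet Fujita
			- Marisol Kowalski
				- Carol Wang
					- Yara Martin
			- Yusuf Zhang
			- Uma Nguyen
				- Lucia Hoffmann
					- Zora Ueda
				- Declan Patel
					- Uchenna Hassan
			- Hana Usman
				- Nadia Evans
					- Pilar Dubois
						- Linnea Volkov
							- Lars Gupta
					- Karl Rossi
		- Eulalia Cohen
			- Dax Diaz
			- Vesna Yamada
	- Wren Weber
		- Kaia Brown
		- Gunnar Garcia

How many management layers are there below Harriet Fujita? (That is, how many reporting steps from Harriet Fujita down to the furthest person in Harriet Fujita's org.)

5

The longest chain under Harriet Fujita runs Harriet Fujita → Hana Usman → Nadia Evans → Pilar Dubois → Linnea Volkov → Lars Gupta, which is 5 levels below Harriet Fujita.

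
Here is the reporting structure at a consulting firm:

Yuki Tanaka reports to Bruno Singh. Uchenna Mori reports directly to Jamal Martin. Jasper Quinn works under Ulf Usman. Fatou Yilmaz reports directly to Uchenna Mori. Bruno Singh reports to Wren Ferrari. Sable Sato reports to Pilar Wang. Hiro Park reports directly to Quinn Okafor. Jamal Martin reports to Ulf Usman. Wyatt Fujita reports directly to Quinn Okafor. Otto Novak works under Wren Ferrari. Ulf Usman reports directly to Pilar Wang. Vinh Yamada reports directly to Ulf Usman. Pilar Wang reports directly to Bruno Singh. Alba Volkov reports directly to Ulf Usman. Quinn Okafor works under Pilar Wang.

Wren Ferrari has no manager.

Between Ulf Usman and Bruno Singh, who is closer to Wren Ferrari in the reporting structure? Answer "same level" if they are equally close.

Ulf Usman is 3 levels below Wren Ferrari; Bruno Singh is 1. Bruno Singh is higher.

Bruno Singh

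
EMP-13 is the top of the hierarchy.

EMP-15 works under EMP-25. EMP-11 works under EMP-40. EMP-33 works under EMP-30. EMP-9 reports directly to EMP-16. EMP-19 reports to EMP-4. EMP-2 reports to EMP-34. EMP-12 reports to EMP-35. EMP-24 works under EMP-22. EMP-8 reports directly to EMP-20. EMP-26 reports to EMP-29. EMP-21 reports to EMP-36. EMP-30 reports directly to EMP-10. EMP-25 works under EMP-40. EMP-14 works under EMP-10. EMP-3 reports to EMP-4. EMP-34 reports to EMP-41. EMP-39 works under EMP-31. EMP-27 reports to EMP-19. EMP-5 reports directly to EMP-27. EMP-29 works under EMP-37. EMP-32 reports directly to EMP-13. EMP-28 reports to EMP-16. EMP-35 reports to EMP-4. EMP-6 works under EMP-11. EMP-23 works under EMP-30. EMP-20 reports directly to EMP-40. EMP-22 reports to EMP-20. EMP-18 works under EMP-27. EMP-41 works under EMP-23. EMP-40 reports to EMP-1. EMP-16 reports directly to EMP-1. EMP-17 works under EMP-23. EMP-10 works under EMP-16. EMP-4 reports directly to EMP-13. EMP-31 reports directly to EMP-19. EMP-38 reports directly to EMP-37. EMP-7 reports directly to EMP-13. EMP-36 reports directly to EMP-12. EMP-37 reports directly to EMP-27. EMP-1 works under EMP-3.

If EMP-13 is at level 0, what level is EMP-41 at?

Chain from EMP-41 up to EMP-13: EMP-41 → EMP-23 → EMP-30 → EMP-10 → EMP-16 → EMP-1 → EMP-3 → EMP-4 → EMP-13. That is 8 steps up, so EMP-41 is 8 levels below EMP-13.

8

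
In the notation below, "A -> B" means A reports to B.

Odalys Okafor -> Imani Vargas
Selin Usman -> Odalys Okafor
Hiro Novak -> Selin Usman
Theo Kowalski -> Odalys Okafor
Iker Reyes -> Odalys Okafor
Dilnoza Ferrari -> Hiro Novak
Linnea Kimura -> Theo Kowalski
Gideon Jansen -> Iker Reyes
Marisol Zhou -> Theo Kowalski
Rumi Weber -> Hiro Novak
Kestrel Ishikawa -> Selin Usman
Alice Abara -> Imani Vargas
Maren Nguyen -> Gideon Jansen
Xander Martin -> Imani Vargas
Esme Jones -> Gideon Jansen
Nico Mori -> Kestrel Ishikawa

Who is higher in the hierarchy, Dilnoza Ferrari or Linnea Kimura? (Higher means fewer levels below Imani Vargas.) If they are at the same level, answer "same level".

Dilnoza Ferrari is 4 levels below Imani Vargas; Linnea Kimura is 3. Linnea Kimura is higher.

Linnea Kimura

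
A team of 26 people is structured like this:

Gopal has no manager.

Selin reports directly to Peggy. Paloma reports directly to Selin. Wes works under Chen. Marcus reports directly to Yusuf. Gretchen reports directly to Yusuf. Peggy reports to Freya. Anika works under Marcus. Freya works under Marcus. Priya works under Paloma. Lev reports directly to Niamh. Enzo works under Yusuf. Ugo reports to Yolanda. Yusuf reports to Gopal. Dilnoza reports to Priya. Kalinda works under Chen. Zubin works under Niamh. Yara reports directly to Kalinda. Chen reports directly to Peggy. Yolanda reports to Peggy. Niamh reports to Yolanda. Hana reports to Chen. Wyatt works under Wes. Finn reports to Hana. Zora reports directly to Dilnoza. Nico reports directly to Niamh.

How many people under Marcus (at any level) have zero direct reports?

The people in Marcus's organization with no one reporting to them are Anika, Ugo, Nico, Lev, Zubin, Zora, Yara, Wyatt, Finn. That is 9.

9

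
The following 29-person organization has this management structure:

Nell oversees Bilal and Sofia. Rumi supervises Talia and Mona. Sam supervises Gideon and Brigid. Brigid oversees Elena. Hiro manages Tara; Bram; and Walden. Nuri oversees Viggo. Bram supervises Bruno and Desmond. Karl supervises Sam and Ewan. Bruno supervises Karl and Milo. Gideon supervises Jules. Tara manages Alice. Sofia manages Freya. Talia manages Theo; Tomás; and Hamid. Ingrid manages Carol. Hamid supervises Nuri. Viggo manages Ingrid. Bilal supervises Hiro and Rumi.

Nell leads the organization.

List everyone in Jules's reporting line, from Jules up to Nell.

Jules reports to Gideon. Gideon reports to Sam. Sam reports to Karl. Karl reports to Bruno. Bruno reports to Bram. Bram reports to Hiro. Hiro reports to Bilal. Bilal reports to Nell. Nell is at the top.

Jules -> Gideon -> Sam -> Karl -> Bruno -> Bram -> Hiro -> Bilal -> Nell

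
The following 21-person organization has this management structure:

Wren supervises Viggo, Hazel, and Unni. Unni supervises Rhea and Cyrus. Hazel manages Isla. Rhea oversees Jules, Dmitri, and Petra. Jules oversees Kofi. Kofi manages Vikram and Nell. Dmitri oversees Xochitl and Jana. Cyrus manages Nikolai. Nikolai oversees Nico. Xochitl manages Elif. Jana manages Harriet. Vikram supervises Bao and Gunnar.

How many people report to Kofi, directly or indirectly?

Kofi directly manages Nell, Vikram. Nell has no reports. Under Vikram: Bao, Gunnar (2). So Kofi's organization is 2 direct reports plus everyone under them: 1 + 3 = 4.

4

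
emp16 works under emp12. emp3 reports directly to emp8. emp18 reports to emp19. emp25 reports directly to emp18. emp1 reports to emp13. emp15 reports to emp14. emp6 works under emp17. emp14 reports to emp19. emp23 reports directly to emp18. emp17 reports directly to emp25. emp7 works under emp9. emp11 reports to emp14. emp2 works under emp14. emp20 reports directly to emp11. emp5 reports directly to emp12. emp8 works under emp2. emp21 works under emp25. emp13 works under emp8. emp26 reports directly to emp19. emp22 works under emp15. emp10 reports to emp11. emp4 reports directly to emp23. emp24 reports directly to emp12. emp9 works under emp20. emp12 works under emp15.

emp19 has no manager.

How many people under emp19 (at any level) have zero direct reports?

12

The people in emp19's organization with no one reporting to them are emp26, emp1, emp3, emp7, emp10, emp22, emp5, emp24, emp16, emp6, emp21, emp4. That is 12.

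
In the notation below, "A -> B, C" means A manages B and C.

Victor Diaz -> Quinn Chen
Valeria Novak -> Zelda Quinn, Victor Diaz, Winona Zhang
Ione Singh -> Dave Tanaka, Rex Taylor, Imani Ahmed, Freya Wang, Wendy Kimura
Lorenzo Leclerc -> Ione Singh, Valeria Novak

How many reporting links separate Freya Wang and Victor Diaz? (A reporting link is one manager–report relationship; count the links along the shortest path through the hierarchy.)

4

Freya Wang is 2 levels below Lorenzo Leclerc, and Victor Diaz is 2 levels below Lorenzo Leclerc (their lowest common manager). The shortest path runs up from Freya Wang to Lorenzo Leclerc and back down to Victor Diaz: 2 + 2 = 4 links.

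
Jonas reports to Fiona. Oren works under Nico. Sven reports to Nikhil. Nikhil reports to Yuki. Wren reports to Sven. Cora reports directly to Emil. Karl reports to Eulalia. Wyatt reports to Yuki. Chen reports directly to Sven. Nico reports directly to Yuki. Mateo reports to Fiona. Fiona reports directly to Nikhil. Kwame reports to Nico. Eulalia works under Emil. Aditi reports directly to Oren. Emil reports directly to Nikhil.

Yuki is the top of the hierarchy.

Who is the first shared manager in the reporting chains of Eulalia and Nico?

Eulalia's chain of managers is Emil, Nikhil, Yuki. Nico's chain of managers is Yuki. The first manager that appears in both chains is Yuki.

Yuki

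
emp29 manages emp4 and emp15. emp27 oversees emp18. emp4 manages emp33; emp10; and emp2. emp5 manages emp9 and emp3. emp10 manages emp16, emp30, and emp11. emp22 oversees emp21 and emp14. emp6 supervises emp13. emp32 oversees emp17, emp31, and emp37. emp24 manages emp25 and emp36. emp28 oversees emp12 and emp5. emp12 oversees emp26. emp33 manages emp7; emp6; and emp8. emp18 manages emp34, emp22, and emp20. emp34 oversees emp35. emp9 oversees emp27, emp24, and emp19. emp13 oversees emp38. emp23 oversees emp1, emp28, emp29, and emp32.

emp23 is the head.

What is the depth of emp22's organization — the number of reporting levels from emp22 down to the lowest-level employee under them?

The longest chain under emp22 runs emp22 → emp14, which is 1 level below emp22.

1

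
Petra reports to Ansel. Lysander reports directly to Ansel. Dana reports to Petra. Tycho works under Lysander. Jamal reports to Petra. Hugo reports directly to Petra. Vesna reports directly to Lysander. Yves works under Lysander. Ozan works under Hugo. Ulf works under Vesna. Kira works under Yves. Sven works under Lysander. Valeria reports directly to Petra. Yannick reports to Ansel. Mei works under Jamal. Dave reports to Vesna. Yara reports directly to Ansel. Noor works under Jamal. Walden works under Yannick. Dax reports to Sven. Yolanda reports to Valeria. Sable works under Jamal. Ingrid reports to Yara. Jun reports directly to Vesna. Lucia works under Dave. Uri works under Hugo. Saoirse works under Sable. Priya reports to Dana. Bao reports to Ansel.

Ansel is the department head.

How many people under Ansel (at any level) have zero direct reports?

16

The people in Ansel's organization with no one reporting to them are Bao, Ingrid, Walden, Dax, Kira, Jun, Lucia, Ulf, Tycho, Yolanda, Uri, Ozan, Saoirse, Noor, Mei, Priya. That is 16.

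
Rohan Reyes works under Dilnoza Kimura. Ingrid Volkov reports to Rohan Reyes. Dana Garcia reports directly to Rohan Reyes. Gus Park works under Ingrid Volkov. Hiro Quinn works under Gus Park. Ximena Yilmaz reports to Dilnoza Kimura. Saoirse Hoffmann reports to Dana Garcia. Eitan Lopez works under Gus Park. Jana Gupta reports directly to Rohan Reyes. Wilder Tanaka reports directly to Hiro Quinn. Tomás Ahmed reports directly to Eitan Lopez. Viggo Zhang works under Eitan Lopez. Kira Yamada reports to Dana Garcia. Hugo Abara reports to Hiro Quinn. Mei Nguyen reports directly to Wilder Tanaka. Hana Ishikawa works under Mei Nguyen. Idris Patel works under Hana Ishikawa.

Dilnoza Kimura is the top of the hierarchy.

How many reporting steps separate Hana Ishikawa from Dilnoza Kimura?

Chain from Hana Ishikawa up to Dilnoza Kimura: Hana Ishikawa → Mei Nguyen → Wilder Tanaka → Hiro Quinn → Gus Park → Ingrid Volkov → Rohan Reyes → Dilnoza Kimura. That is 7 steps up, so Hana Ishikawa is 7 levels below Dilnoza Kimura.

7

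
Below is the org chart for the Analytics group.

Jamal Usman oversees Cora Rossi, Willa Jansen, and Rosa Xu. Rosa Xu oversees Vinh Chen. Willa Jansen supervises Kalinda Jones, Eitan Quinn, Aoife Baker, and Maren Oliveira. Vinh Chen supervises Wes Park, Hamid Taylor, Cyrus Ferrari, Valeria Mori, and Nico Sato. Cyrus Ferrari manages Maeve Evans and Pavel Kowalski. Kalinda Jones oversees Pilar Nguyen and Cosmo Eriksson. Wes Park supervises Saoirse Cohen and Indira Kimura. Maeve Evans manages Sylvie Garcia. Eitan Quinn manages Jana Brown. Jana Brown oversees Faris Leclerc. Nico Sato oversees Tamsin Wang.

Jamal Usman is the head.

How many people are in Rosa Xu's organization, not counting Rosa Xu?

12

Rosa Xu directly manages Vinh Chen. Under Vinh Chen: Nico Sato, Tamsin Wang, Valeria Mori, Hamid Taylor, Wes Park, Indira Kimura, Saoirse Cohen, Cyrus Ferrari, Pavel Kowalski, Maeve Evans, Sylvie Garcia (11). That's 12 in total.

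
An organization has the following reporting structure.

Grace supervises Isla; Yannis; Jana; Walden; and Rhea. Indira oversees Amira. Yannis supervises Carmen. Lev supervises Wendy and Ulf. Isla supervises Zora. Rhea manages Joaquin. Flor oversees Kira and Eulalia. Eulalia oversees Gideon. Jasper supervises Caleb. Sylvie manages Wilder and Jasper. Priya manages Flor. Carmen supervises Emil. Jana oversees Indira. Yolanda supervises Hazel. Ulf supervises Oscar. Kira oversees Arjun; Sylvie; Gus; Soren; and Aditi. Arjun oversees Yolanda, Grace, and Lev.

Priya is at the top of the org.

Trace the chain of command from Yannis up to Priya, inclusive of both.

Yannis reports to Grace. Grace reports to Arjun. Arjun reports to Kira. Kira reports to Flor. Flor reports to Priya. Priya is at the top.

Yannis -> Grace -> Arjun -> Kira -> Flor -> Priya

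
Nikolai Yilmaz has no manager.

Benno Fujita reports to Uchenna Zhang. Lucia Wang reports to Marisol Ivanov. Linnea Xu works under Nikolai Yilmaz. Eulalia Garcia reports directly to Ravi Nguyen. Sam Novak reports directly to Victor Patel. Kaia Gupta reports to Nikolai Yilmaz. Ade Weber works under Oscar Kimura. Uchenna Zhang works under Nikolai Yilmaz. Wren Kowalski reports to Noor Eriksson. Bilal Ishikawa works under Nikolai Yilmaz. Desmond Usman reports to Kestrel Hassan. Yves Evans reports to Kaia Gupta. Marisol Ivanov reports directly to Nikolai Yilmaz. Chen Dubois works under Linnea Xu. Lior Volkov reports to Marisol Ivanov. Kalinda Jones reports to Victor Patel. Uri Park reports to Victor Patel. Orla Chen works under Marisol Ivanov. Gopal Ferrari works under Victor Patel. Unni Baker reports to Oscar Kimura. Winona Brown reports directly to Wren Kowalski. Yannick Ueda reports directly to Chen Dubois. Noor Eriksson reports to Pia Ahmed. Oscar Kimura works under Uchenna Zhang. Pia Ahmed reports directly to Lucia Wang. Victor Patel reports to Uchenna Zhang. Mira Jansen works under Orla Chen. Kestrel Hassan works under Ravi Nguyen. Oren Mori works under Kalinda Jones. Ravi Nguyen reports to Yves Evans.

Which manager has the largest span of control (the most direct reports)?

Direct-report counts: Nikolai Yilmaz has 5; Linnea Xu has 1; Chen Dubois has 1; Uchenna Zhang has 3; Oscar Kimura has 2; Victor Patel has 4; Kalinda Jones has 1; Marisol Ivanov has 3; Orla Chen has 1; Lucia Wang has 1; Pia Ahmed has 1; Noor Eriksson has 1; Wren Kowalski has 1; Kaia Gupta has 1; Yves Evans has 1; Ravi Nguyen has 2; Kestrel Hassan has 1. The largest is 5, held by Nikolai Yilmaz.

Nikolai Yilmaz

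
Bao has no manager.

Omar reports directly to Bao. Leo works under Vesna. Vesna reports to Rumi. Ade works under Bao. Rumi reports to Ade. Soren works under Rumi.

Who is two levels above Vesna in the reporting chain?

Ade

Vesna reports to Rumi, and Rumi reports to Ade. So Vesna's skip-level manager is Ade.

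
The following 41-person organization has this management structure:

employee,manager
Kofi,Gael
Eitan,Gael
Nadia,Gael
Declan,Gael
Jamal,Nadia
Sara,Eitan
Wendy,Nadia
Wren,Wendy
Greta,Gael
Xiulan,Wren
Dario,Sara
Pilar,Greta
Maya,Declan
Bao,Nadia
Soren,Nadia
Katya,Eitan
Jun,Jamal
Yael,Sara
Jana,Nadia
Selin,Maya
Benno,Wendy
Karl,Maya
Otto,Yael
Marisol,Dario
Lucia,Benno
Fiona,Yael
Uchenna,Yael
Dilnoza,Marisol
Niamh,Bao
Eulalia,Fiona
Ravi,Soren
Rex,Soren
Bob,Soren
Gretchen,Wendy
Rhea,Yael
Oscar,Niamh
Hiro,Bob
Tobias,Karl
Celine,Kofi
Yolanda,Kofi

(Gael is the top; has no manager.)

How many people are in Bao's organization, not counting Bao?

2

Bao directly manages Niamh. Under Niamh: Oscar (1). That's 2 in total.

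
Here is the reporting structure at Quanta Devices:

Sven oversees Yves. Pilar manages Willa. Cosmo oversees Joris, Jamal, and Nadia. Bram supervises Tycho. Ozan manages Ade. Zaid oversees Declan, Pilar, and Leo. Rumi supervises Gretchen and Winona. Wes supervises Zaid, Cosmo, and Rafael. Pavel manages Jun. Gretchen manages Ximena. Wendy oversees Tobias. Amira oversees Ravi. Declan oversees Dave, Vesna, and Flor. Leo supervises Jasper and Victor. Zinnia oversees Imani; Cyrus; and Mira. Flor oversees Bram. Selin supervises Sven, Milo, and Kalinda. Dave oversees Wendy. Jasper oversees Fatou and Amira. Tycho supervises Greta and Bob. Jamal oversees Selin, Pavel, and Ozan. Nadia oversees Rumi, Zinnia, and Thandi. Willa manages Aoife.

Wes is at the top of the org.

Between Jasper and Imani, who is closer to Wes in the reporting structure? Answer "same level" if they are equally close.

Jasper is 3 levels below Wes; Imani is 4. Jasper is higher.

Jasper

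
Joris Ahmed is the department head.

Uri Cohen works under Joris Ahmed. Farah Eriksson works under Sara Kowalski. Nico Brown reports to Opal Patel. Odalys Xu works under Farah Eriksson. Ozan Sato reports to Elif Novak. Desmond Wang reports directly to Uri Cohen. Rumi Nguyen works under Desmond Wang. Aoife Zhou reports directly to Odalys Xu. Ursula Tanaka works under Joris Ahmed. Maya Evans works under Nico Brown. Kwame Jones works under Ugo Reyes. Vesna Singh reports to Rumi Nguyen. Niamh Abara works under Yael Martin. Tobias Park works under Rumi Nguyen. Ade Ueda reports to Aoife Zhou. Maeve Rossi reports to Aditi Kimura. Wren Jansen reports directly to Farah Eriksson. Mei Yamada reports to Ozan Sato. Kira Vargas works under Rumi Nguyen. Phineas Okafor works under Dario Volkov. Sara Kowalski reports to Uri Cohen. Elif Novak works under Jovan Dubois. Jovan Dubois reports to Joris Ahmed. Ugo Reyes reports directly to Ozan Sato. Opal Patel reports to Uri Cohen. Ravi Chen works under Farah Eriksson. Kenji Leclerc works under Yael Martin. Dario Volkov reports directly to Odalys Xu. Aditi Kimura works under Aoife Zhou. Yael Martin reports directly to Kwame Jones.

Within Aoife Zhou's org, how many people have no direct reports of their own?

2

The people in Aoife Zhou's organization with no one reporting to them are Maeve Rossi, Ade Ueda. That is 2.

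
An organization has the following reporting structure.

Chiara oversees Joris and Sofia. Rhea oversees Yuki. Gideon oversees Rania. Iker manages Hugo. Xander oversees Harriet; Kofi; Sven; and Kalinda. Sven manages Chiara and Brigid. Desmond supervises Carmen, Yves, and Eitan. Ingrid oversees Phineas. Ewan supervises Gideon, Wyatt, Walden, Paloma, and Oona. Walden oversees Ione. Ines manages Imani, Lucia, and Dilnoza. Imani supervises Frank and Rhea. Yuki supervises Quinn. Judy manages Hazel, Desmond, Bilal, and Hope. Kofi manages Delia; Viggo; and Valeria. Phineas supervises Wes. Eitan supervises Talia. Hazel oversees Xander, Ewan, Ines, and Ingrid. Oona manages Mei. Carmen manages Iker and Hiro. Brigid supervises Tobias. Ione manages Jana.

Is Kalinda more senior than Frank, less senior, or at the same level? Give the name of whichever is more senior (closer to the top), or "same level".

Kalinda

Kalinda is 3 levels below Judy; Frank is 4. Kalinda is higher.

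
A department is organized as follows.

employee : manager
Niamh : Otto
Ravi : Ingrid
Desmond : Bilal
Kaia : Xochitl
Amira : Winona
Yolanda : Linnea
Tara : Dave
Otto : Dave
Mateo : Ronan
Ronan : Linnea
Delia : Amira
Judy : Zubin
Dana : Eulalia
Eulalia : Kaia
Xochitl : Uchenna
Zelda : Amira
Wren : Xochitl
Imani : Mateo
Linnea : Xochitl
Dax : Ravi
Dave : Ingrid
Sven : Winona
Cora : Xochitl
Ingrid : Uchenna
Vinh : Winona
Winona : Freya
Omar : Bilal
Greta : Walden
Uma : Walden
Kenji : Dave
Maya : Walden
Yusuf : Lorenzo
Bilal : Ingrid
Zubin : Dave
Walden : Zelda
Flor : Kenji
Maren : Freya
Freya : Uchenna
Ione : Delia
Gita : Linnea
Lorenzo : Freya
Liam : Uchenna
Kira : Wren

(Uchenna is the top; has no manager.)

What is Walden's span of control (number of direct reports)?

3

Walden directly manages Maya, Greta, Uma. That is 3 direct reports.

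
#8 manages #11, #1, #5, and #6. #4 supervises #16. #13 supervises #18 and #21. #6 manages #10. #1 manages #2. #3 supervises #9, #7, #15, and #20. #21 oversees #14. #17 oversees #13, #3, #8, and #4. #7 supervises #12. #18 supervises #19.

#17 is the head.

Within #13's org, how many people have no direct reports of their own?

The people in #13's organization with no one reporting to them are #14, #19. That is 2.

2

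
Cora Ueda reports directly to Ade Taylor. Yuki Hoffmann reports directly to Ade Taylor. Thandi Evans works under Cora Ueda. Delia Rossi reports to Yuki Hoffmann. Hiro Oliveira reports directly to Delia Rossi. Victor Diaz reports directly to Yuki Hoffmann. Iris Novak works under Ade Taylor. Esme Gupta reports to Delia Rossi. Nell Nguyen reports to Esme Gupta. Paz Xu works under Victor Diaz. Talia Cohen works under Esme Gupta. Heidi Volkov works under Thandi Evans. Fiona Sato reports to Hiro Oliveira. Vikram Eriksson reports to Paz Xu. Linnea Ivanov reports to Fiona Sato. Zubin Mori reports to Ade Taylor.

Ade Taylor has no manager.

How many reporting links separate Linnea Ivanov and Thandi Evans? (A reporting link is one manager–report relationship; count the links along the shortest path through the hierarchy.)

Linnea Ivanov is 5 levels below Ade Taylor, and Thandi Evans is 2 levels below Ade Taylor (their lowest common manager). The shortest path runs up from Linnea Ivanov to Ade Taylor and back down to Thandi Evans: 5 + 2 = 7 links.

7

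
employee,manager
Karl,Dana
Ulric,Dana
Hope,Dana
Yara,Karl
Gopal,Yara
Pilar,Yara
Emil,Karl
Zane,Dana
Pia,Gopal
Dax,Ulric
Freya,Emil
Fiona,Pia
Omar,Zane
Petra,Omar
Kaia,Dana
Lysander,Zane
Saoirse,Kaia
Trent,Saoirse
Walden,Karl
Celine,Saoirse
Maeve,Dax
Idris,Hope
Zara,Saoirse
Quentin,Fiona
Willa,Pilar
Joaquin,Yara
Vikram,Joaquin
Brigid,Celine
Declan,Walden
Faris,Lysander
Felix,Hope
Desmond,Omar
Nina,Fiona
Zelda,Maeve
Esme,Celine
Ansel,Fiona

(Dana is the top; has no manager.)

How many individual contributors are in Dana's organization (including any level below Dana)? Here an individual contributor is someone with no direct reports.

The people in Dana's organization with no one reporting to them are Zara, Esme, Brigid, Trent, Faris, Desmond, Petra, Felix, Idris, Zelda, Declan, Freya, Vikram, Willa, Ansel, Nina, Quentin. That is 17.

17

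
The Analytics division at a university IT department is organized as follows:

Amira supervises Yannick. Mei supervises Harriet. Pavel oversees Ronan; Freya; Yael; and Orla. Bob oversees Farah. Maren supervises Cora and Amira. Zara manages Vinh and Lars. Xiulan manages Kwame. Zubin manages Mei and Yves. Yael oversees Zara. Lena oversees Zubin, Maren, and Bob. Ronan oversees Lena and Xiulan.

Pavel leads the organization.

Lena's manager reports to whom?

Lena reports to Ronan, and Ronan reports to Pavel. So Lena's skip-level manager is Pavel.

Pavel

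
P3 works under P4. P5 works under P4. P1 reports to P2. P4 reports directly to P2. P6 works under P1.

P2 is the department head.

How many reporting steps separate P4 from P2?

Chain from P4 up to P2: P4 → P2. That is 1 step up, so P4 is 1 level below P2.

1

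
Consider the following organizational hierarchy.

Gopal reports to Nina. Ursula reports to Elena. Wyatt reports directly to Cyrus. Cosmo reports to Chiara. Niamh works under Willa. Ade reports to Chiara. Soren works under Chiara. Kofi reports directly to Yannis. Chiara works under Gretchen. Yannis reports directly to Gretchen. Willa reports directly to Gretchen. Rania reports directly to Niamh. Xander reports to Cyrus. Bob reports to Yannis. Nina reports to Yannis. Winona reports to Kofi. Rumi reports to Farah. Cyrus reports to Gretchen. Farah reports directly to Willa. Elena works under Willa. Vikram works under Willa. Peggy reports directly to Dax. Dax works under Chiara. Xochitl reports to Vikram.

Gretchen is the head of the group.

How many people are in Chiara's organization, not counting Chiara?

Chiara directly manages Dax, Cosmo, Ade, Soren. Under Dax: Peggy (1). Cosmo has no reports. Ade has no reports. Soren has no reports. So Chiara's organization is 4 direct reports plus everyone under them: 2 + 1 + 1 + 1 = 5.

5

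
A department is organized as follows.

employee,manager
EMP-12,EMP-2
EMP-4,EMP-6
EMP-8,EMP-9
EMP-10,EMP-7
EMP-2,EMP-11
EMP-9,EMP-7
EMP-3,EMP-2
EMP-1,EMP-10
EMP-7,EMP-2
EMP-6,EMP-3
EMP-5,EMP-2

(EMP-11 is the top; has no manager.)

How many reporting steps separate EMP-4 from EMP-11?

Chain from EMP-4 up to EMP-11: EMP-4 → EMP-6 → EMP-3 → EMP-2 → EMP-11. That is 4 steps up, so EMP-4 is 4 levels below EMP-11.

4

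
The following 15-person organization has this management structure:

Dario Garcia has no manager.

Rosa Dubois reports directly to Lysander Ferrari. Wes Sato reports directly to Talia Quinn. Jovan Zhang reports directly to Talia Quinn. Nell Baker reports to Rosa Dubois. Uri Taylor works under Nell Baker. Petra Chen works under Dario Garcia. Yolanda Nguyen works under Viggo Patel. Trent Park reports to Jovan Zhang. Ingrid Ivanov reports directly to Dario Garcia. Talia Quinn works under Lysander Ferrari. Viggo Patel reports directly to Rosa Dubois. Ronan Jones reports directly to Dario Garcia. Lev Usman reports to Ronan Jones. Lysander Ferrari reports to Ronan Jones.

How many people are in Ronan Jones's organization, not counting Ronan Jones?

11

Ronan Jones directly manages Lysander Ferrari, Lev Usman. Under Lysander Ferrari: Talia Quinn, Jovan Zhang, Trent Park, Wes Sato, Rosa Dubois, Viggo Patel, Yolanda Nguyen, Nell Baker, Uri Taylor (9). Lev Usman has no reports. So Ronan Jones's organization is 2 direct reports plus everyone under them: 10 + 1 = 11.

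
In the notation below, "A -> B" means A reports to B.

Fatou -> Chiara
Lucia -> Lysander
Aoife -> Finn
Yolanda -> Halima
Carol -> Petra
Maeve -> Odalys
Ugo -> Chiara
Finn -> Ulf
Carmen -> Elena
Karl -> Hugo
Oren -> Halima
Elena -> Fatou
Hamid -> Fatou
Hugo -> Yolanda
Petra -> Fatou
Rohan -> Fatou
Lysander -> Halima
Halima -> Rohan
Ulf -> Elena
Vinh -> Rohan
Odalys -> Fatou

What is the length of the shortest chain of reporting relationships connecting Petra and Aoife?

Petra is 1 level below Fatou, and Aoife is 4 levels below Fatou (their lowest common manager). The shortest path runs up from Petra to Fatou and back down to Aoife: 1 + 4 = 5 links.

5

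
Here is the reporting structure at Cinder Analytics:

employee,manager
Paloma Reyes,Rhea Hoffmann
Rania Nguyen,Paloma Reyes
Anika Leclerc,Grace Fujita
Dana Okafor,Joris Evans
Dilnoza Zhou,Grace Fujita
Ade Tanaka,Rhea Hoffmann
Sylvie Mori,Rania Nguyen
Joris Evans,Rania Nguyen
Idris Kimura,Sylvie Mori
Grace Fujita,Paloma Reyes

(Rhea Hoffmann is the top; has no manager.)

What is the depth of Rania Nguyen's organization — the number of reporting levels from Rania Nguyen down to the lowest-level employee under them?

The longest chain under Rania Nguyen runs Rania Nguyen → Joris Evans → Dana Okafor, which is 2 levels below Rania Nguyen.

2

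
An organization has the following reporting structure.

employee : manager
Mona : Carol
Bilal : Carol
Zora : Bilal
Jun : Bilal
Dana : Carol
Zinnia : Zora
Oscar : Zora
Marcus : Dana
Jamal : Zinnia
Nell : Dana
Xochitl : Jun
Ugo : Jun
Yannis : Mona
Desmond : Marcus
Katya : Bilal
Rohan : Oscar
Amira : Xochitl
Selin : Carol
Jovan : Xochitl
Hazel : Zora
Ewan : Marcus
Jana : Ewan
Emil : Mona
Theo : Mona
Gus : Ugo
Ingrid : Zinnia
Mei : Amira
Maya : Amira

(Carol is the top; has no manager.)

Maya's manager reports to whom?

Xochitl

Maya reports to Amira, and Amira reports to Xochitl. So Maya's skip-level manager is Xochitl.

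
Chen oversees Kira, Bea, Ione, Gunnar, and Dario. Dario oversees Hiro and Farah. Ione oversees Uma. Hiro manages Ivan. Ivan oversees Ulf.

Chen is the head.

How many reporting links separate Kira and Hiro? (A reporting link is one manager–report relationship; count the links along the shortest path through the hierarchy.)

Kira is 1 level below Chen, and Hiro is 2 levels below Chen (their lowest common manager). The shortest path runs up from Kira to Chen and back down to Hiro: 1 + 2 = 3 links.

3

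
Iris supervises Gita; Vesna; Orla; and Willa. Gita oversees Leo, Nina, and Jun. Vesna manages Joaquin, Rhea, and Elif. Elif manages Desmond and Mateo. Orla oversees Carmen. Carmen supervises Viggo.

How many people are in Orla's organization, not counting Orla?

2

Orla directly manages Carmen. Under Carmen: Viggo (1). That's 2 in total.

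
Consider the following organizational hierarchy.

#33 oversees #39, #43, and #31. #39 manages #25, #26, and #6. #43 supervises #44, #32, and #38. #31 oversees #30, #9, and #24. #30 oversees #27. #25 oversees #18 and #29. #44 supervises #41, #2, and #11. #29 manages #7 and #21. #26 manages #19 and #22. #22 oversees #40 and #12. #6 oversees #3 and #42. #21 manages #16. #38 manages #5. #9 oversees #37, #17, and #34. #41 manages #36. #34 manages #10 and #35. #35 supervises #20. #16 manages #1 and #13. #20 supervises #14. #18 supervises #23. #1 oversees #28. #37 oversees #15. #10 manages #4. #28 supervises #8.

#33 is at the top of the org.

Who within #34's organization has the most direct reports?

Direct-report counts within #34's organization: #34 has 2; #10 has 1; #35 has 1; #20 has 1. The largest is 2, held by #34.

#34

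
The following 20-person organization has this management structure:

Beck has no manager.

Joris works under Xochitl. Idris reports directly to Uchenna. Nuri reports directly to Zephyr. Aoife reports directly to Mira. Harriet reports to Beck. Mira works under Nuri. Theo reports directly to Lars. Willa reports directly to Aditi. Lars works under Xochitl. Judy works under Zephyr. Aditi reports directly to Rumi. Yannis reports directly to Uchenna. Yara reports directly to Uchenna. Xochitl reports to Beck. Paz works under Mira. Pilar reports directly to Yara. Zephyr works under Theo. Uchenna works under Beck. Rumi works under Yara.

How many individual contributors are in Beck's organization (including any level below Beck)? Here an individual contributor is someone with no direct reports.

9

The people in Beck's organization with no one reporting to them are Joris, Aoife, Paz, Judy, Harriet, Idris, Yannis, Pilar, Willa. That is 9.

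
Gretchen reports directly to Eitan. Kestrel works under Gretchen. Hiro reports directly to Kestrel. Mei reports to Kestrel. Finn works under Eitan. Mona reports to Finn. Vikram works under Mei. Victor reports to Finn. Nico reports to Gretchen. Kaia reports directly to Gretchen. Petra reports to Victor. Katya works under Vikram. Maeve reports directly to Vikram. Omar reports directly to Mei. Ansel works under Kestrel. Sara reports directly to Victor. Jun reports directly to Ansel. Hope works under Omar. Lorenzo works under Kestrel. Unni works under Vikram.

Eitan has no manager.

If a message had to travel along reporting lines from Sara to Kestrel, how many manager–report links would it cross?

5

Sara is 3 levels below Eitan, and Kestrel is 2 levels below Eitan (their lowest common manager). The shortest path runs up from Sara to Eitan and back down to Kestrel: 3 + 2 = 5 links.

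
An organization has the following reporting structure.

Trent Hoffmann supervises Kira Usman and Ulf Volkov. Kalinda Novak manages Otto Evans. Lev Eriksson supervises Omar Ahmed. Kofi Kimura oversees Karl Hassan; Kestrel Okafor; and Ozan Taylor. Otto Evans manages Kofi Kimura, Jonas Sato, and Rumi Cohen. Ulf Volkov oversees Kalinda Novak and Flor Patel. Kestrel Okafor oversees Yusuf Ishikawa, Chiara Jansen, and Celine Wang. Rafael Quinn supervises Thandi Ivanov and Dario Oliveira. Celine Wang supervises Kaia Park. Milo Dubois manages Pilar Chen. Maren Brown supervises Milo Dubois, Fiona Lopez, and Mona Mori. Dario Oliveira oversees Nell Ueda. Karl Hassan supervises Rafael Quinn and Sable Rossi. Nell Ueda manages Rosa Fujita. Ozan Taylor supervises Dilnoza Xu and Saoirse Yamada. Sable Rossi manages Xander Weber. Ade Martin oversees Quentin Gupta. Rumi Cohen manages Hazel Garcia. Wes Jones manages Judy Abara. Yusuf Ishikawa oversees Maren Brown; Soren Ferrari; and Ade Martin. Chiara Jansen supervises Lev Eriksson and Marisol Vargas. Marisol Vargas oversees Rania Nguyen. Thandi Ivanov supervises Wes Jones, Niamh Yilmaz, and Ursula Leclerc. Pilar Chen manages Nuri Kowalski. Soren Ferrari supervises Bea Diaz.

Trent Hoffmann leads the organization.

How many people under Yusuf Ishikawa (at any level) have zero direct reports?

5

The people in Yusuf Ishikawa's organization with no one reporting to them are Quentin Gupta, Bea Diaz, Mona Mori, Fiona Lopez, Nuri Kowalski. That is 5.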